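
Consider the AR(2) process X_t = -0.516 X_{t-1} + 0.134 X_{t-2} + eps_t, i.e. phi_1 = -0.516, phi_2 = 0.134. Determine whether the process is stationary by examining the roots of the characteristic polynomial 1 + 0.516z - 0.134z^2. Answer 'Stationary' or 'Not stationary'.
\text{Stationary}

The AR(p) characteristic polynomial is P(z) = 1 + 0.516z - 0.134z^2.
Stationarity requires all roots to lie outside the unit circle, i.e. |z| > 1 for every root.
Set 1 + (0.516) z + (-0.134) z^2 = 0, i.e. a z^2 + b z + c = 0 with a = -0.134, b = 0.516, c = 1.
Discriminant D = b^2 - 4ac = (0.516)^2 - 4*(-0.134)*1 = 0.266256 - (-0.536) = 0.802256.
D >= 0, so the roots are real: z = (-b +/- sqrt(D)) / (2a) = (-0.516 +/- 0.895687) / (-0.268).
  z_1 = (-0.516 + 0.895687) / (-0.268) = -1.4167,   |z_1| = 1.4167.
  z_2 = (-0.516 - 0.895687) / (-0.268) = 5.2675,   |z_2| = 5.2675.
Moduli of all roots: 1.4167, 5.2675.
All moduli strictly greater than 1? Yes.
Verdict: Stationary.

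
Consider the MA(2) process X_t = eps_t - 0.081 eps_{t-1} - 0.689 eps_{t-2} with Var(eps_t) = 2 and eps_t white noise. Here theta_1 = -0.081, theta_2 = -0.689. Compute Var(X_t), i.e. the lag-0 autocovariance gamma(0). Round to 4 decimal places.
\gamma(0) = 2.9626

For an MA(q) process X_t = eps_t + sum_i theta_i eps_{t-i} with
Var(eps_t) = sigma^2, the variance is
  gamma(0) = sigma^2 * (1 + sum_i theta_i^2).
  sum_i theta_i^2 = (-0.081)^2 + (-0.689)^2 = 0.006561 + 0.474721 = 0.481282.
  gamma(0) = 2 * (1 + 0.481282) = 2 * 1.481282 = 2.962564, which rounds to 2.9626.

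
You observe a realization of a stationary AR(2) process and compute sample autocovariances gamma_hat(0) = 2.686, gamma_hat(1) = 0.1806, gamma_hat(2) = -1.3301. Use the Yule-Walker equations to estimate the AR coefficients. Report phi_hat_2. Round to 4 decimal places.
\hat\phi_{2} = -0.5020

The Yule-Walker equations for an AR(p) process read, in matrix form,
  Gamma_p phi = r_p,   with   (Gamma_p)_{ij} = gamma(|i - j|),
                       (r_p)_i = gamma(i),   i,j = 1..p.
Substitute the sample gammas (Toeplitz matrix and right-hand side of size 2):
  Gamma_p = [[2.686, 0.1806], [0.1806, 2.686]]
  r_p     = [0.1806, -1.3301]
Written out:
  2.686 phi_1 + 0.1806 phi_2 = 0.1806
  0.1806 phi_1 + 2.686 phi_2 = -1.3301
Solve by Cramer's rule:
  det = gamma(0)^2 - gamma(1)^2 = (2.686)^2 - (0.1806)^2 = 7.214596 - 0.03261636 = 7.18197964
  phi_hat_1 = [gamma(1) gamma(0) - gamma(1) gamma(2)] / det = [(0.1806)(2.686) - (0.1806)(-1.3301)] / 7.18197964 = 0.72530766 / 7.18197964 = 0.101
  phi_hat_2 = [gamma(0) gamma(2) - gamma(1)^2] / det = [(2.686)(-1.3301) - (0.1806)^2] / 7.18197964 = -3.60526496 / 7.18197964 = -0.502
So phi_hat = [0.1010, -0.5020].
Therefore phi_hat_2 = -0.5020.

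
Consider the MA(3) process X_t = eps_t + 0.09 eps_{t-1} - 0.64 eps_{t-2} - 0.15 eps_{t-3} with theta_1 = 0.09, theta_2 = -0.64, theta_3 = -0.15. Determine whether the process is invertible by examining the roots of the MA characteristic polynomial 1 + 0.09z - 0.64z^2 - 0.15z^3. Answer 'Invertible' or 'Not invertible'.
\text{Invertible}

The MA(q) characteristic polynomial is P(z) = 1 + 0.09z - 0.64z^2 - 0.15z^3.
Invertibility requires all roots to lie outside the unit circle, i.e. |z| > 1 for every root.
Degree 3: look for a simple real root z0 first, then factor out (1 - z/z0) and solve the remaining quadratic.
Testing z0 = -4: P(-4) = 1 + (0.09)(-4) + (-0.64)(-4)^2 + (-0.15)(-4)^3
  = 1 + (-0.36) + (-10.24) + (9.6) = 0.  So z_0 = -4 is a root, |z_0| = 4.
Divide out the factor (1 + 0.25 z) = (1 - z/z0) (since 1/z0 = -0.25):
  P(z) = (1 + 0.25 z)(1 + (-0.16) z + (-0.6) z^2)
  [check: z-coef -0.16 - (-0.25) = 0.09; z^2-coef -0.6 - (-0.25)(-0.16) = -0.64; z^3-coef -(-0.25)(-0.6) = -0.15.]
Remaining roots from the quadratic factor 1 + (-0.16) z + (-0.6) z^2:
  Set 1 + (-0.16) z + (-0.6) z^2 = 0, i.e. a z^2 + b z + c = 0 with a = -0.6, b = -0.16, c = 1.
  Discriminant D = b^2 - 4ac = (-0.16)^2 - 4*(-0.6)*1 = 0.0256 - (-2.4) = 2.4256.
  D >= 0, so the roots are real: z = (-b +/- sqrt(D)) / (2a) = (0.16 +/- 1.557434) / (-1.2).
    z_1 = (0.16 + 1.557434) / (-1.2) = -1.4312,   |z_1| = 1.4312.
    z_2 = (0.16 - 1.557434) / (-1.2) = 1.1645,   |z_2| = 1.1645.
Moduli of all roots: 4.0000, 1.4312, 1.1645.
All moduli strictly greater than 1? Yes.
Verdict: Invertible.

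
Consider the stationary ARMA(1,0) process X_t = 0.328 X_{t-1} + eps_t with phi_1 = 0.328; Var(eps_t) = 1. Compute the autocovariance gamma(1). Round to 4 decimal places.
\gamma(1) = 0.3675

Multiply the model equation by X_{t-k} and take expectations. With theta_0 = psi_0 = 1 and psi_j the MA(infinity) weights, this gives
  gamma(k) - sum_i phi_i gamma(k-i) = c_k,
  c_k = sigma^2 * sum_{j=k..q} theta_j psi_{j-k}   (c_k = 0 for k > q),
using gamma(-m) = gamma(m).
Pure AR (q = 0): c_0 = sigma^2 = 1, c_k = 0 for k >= 1.
Equations for k = 0 and k = 1 (AR order 1):
  gamma(0) = phi_1 gamma(1) + c_0
  gamma(1) = phi_1 gamma(0) + c_1
Substituting the second into the first: gamma(0) (1 - phi_1^2) = c_0 + phi_1 c_1, so
  gamma(0) = c_0 / (1 - phi_1^2) = 1 / (1 - (0.328)^2) = 1 / 0.892416 = 1.120554.
  gamma(1) = phi_1 gamma(0) = (0.328)(1.120554) = 0.367542.
Therefore gamma(1) = 0.3675 (to 4 decimal places).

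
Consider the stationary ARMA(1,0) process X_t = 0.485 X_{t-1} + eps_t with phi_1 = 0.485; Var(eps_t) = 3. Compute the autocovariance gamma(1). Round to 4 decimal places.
\gamma(1) = 1.9025

Multiply the model equation by X_{t-k} and take expectations. With theta_0 = psi_0 = 1 and psi_j the MA(infinity) weights, this gives
  gamma(k) - sum_i phi_i gamma(k-i) = c_k,
  c_k = sigma^2 * sum_{j=k..q} theta_j psi_{j-k}   (c_k = 0 for k > q),
using gamma(-m) = gamma(m).
Pure AR (q = 0): c_0 = sigma^2 = 3, c_k = 0 for k >= 1.
Equations for k = 0 and k = 1 (AR order 1):
  gamma(0) = phi_1 gamma(1) + c_0
  gamma(1) = phi_1 gamma(0) + c_1
Substituting the second into the first: gamma(0) (1 - phi_1^2) = c_0 + phi_1 c_1, so
  gamma(0) = c_0 / (1 - phi_1^2) = 3 / (1 - (0.485)^2) = 3 / 0.764775 = 3.922722.
  gamma(1) = phi_1 gamma(0) = (0.485)(3.922722) = 1.90252.
Therefore gamma(1) = 1.9025 (to 4 decimal places).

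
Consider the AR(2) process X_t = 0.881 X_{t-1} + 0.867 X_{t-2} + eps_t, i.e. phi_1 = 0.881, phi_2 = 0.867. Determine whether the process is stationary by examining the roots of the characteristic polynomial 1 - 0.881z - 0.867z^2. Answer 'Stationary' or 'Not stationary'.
\text{Not stationary}

The AR(p) characteristic polynomial is P(z) = 1 - 0.881z - 0.867z^2.
Stationarity requires all roots to lie outside the unit circle, i.e. |z| > 1 for every root.
Set 1 + (-0.881) z + (-0.867) z^2 = 0, i.e. a z^2 + b z + c = 0 with a = -0.867, b = -0.881, c = 1.
Discriminant D = b^2 - 4ac = (-0.881)^2 - 4*(-0.867)*1 = 0.776161 - (-3.468) = 4.244161.
D >= 0, so the roots are real: z = (-b +/- sqrt(D)) / (2a) = (0.881 +/- 2.060136) / (-1.734).
  z_1 = (0.881 + 2.060136) / (-1.734) = -1.6962,   |z_1| = 1.6962.
  z_2 = (0.881 - 2.060136) / (-1.734) = 0.68,   |z_2| = 0.68.
Moduli of all roots: 1.6962, 0.6800.
All moduli strictly greater than 1? No.
Verdict: Not stationary.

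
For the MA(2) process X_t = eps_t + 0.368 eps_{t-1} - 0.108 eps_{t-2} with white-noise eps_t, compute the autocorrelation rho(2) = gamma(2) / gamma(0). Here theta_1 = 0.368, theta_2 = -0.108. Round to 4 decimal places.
\rho(2) = -0.0942

For an MA(q) process with theta_0 = 1, the autocovariance is
  gamma(k) = sigma^2 * sum_{i=0..q-k} theta_i * theta_{i+k},
and rho(k) = gamma(k) / gamma(0). Sigma^2 cancels.
  numerator   = (1)*(-0.108) = -0.108.
  denominator = (1)^2 + (0.368)^2 + (-0.108)^2 = 1.147088.
  rho(2) = -0.108 / 1.147088 = -0.0942.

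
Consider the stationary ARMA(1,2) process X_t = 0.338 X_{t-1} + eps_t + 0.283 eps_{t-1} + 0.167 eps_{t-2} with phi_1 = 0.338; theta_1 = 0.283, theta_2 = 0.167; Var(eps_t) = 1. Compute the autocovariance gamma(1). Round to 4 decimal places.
\gamma(1) = 0.9093

Multiply the model equation by X_{t-k} and take expectations. With theta_0 = psi_0 = 1 and psi_j the MA(infinity) weights, this gives
  gamma(k) - sum_i phi_i gamma(k-i) = c_k,
  c_k = sigma^2 * sum_{j=k..q} theta_j psi_{j-k}   (c_k = 0 for k > q),
using gamma(-m) = gamma(m).
psi-weights needed (psi_j = theta_j + sum_i phi_i psi_{j-i}):
  psi_1 = theta_1 + phi_1 = 0.283 + (0.338) = 0.621
  psi_2 = theta_2 + phi_1 psi_1 = 0.167 + (0.338)(0.621) = 0.376898
Right-hand sides:
  c_0 = sigma^2 (1 + theta_1 psi_1 + theta_2 psi_2) = 1 * (1 + (0.283)(0.621) + (0.167)(0.376898)) = 1 * 1.238685 = 1.238685
  c_1 = sigma^2 (theta_1 + theta_2 psi_1) = 1 * (0.283 + (0.167)(0.621)) = 0.386707
  c_2 = sigma^2 theta_2 = 1 * (0.167) = 0.167
Equations for k = 0 and k = 1 (AR order 1):
  gamma(0) = phi_1 gamma(1) + c_0
  gamma(1) = phi_1 gamma(0) + c_1
Substituting the second into the first: gamma(0) (1 - phi_1^2) = c_0 + phi_1 c_1, so
  gamma(0) = (c_0 + phi_1 c_1) / (1 - phi_1^2) = (1.238685 + (0.338)(0.386707)) / (1 - (0.338)^2) = 1.369392 / 0.885756 = 1.546015.
  gamma(1) = phi_1 gamma(0) + c_1 = (0.338)(1.546015) + (0.386707) = 0.90926.
Therefore gamma(1) = 0.9093 (to 4 decimal places).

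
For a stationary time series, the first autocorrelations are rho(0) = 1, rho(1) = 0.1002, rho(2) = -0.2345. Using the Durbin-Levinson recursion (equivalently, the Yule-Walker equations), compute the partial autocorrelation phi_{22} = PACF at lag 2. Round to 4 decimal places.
\phi_{22} = -0.2470

The PACF at lag k is phi_{kk}, the last component of the solution
to the Yule-Walker system G_k phi = r_k where
  (G_k)_{ij} = rho(|i - j|), (r_k)_i = rho(i), i,j = 1..k.
Equivalently, Durbin-Levinson gives phi_{kk} iteratively:
  phi_{11} = rho(1)
  phi_{kk} = [rho(k) - sum_{j=1..k-1} phi_{k-1,j} rho(k-j)]
            / [1 - sum_{j=1..k-1} phi_{k-1,j} rho(j)],
  phi_{k,j} = phi_{k-1,j} - phi_{kk} phi_{k-1,k-j},  j = 1..k-1.
Step k = 1:
  phi_11 = rho(1) = 0.1002.
Step k = 2:
  phi_22 = [rho(2) - phi_11 rho(1)] / [1 - phi_11 rho(1)] = [-0.2345 - (0.1002)(0.1002)] / [1 - (0.1002)(0.1002)]
         = -0.24454004 / 0.98995996 = -0.247.
Therefore phi_{22} = -0.2470.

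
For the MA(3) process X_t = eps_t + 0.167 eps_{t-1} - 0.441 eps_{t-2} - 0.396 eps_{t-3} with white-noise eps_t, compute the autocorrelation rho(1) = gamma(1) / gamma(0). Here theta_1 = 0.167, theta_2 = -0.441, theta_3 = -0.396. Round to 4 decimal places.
\rho(1) = 0.1943

For an MA(q) process with theta_0 = 1, the autocovariance is
  gamma(k) = sigma^2 * sum_{i=0..q-k} theta_i * theta_{i+k},
and rho(k) = gamma(k) / gamma(0). Sigma^2 cancels.
  numerator   = (1)*(0.167) + (0.167)*(-0.441) + (-0.441)*(-0.396) = 0.267989.
  denominator = (1)^2 + (0.167)^2 + (-0.441)^2 + (-0.396)^2 = 1.379186.
  rho(1) = 0.267989 / 1.379186 = 0.1943.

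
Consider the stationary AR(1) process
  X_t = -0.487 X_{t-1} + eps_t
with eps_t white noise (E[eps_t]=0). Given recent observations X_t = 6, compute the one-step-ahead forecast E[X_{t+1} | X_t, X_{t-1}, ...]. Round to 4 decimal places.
E[X_{t+1} \mid \mathcal F_t] = -2.9220

For an AR(p) model X_t = c + sum_i phi_i X_{t-i} + eps_t, the
one-step-ahead conditional mean is
  E[X_{t+1} | X_t, ...] = c + sum_i phi_i X_{t+1-i}.
Substitute known values:
  E[X_{t+1} | ...] = (-0.487) * (6)
                   = -2.9220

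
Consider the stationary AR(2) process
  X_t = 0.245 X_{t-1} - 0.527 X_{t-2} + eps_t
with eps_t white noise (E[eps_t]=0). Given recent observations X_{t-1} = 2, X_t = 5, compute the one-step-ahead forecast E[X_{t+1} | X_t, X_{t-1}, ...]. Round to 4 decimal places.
E[X_{t+1} \mid \mathcal F_t] = 0.1710

For an AR(p) model X_t = c + sum_i phi_i X_{t-i} + eps_t, the
one-step-ahead conditional mean is
  E[X_{t+1} | X_t, ...] = c + sum_i phi_i X_{t+1-i}.
Substitute known values:
  E[X_{t+1} | ...] = (0.245) * (5) + (-0.527) * (2)
                   = 0.1710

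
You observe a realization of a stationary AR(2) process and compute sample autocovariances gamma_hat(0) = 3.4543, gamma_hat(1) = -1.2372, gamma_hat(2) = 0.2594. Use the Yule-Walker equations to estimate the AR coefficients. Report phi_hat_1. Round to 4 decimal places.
\hat\phi_{1} = -0.3800

The Yule-Walker equations for an AR(p) process read, in matrix form,
  Gamma_p phi = r_p,   with   (Gamma_p)_{ij} = gamma(|i - j|),
                       (r_p)_i = gamma(i),   i,j = 1..p.
Substitute the sample gammas (Toeplitz matrix and right-hand side of size 2):
  Gamma_p = [[3.4543, -1.2372], [-1.2372, 3.4543]]
  r_p     = [-1.2372, 0.2594]
Written out:
  3.4543 phi_1 - 1.2372 phi_2 = -1.2372
  -1.2372 phi_1 + 3.4543 phi_2 = 0.2594
Solve by Cramer's rule:
  det = gamma(0)^2 - gamma(1)^2 = (3.4543)^2 - (-1.2372)^2 = 11.93218849 - 1.53066384 = 10.40152465
  phi_hat_1 = [gamma(1) gamma(0) - gamma(1) gamma(2)] / det = [(-1.2372)(3.4543) - (-1.2372)(0.2594)] / 10.40152465 = -3.95273028 / 10.40152465 = -0.38
  phi_hat_2 = [gamma(0) gamma(2) - gamma(1)^2] / det = [(3.4543)(0.2594) - (-1.2372)^2] / 10.40152465 = -0.63461842 / 10.40152465 = -0.061
So phi_hat = [-0.3800, -0.0610].
Therefore phi_hat_1 = -0.3800.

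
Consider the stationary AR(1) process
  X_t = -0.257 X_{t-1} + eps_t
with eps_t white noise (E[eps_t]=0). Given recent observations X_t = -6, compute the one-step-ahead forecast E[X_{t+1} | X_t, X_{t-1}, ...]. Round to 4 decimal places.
E[X_{t+1} \mid \mathcal F_t] = 1.5420

For an AR(p) model X_t = c + sum_i phi_i X_{t-i} + eps_t, the
one-step-ahead conditional mean is
  E[X_{t+1} | X_t, ...] = c + sum_i phi_i X_{t+1-i}.
Substitute known values:
  E[X_{t+1} | ...] = (-0.257) * (-6)
                   = 1.5420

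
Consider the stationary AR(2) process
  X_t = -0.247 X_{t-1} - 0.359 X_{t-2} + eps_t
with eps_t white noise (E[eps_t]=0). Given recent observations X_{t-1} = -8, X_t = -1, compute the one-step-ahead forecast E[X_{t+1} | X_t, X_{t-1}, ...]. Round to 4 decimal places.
E[X_{t+1} \mid \mathcal F_t] = 3.1190

For an AR(p) model X_t = c + sum_i phi_i X_{t-i} + eps_t, the
one-step-ahead conditional mean is
  E[X_{t+1} | X_t, ...] = c + sum_i phi_i X_{t+1-i}.
Substitute known values:
  E[X_{t+1} | ...] = (-0.247) * (-1) + (-0.359) * (-8)
                   = 3.1190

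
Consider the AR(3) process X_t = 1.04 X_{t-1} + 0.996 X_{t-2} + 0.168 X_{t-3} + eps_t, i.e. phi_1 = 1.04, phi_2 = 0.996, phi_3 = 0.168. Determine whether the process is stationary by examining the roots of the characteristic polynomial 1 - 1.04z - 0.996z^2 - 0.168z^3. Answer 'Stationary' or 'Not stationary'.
\text{Not stationary}

The AR(p) characteristic polynomial is P(z) = 1 - 1.04z - 0.996z^2 - 0.168z^3.
Stationarity requires all roots to lie outside the unit circle, i.e. |z| > 1 for every root.
Degree 3: look for a simple real root z0 first, then factor out (1 - z/z0) and solve the remaining quadratic.
Testing z0 = -2.5: P(-2.5) = 1 + (-1.04)(-2.5) + (-0.996)(-2.5)^2 + (-0.168)(-2.5)^3
  = 1 + (2.6) + (-6.225) + (2.625) = 0.  So z_0 = -2.5 is a root, |z_0| = 2.5.
Divide out the factor (1 + 0.4 z) = (1 - z/z0) (since 1/z0 = -0.4):
  P(z) = (1 + 0.4 z)(1 + (-1.44) z + (-0.42) z^2)
  [check: z-coef -1.44 - (-0.4) = -1.04; z^2-coef -0.42 - (-0.4)(-1.44) = -0.996; z^3-coef -(-0.4)(-0.42) = -0.168.]
Remaining roots from the quadratic factor 1 + (-1.44) z + (-0.42) z^2:
  Set 1 + (-1.44) z + (-0.42) z^2 = 0, i.e. a z^2 + b z + c = 0 with a = -0.42, b = -1.44, c = 1.
  Discriminant D = b^2 - 4ac = (-1.44)^2 - 4*(-0.42)*1 = 2.0736 - (-1.68) = 3.7536.
  D >= 0, so the roots are real: z = (-b +/- sqrt(D)) / (2a) = (1.44 +/- 1.937421) / (-0.84).
    z_1 = (1.44 + 1.937421) / (-0.84) = -4.0207,   |z_1| = 4.0207.
    z_2 = (1.44 - 1.937421) / (-0.84) = 0.5922,   |z_2| = 0.5922.
Moduli of all roots: 2.5000, 4.0207, 0.5922.
All moduli strictly greater than 1? No.
Verdict: Not stationary.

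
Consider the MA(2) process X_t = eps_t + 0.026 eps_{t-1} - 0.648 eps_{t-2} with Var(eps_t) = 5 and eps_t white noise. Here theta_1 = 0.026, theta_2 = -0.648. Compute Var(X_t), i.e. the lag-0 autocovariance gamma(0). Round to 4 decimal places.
\gamma(0) = 7.1029

For an MA(q) process X_t = eps_t + sum_i theta_i eps_{t-i} with
Var(eps_t) = sigma^2, the variance is
  gamma(0) = sigma^2 * (1 + sum_i theta_i^2).
  sum_i theta_i^2 = (0.026)^2 + (-0.648)^2 = 0.000676 + 0.419904 = 0.42058.
  gamma(0) = 5 * (1 + 0.42058) = 5 * 1.42058 = 7.1029.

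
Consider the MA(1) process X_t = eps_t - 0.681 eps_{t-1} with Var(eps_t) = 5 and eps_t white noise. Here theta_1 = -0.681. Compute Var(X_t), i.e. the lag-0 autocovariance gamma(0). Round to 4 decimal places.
\gamma(0) = 7.3188

For an MA(q) process X_t = eps_t + sum_i theta_i eps_{t-i} with
Var(eps_t) = sigma^2, the variance is
  gamma(0) = sigma^2 * (1 + sum_i theta_i^2).
  sum_i theta_i^2 = (-0.681)^2 = 0.463761.
  gamma(0) = 5 * (1 + 0.463761) = 5 * 1.463761 = 7.318805, which rounds to 7.3188.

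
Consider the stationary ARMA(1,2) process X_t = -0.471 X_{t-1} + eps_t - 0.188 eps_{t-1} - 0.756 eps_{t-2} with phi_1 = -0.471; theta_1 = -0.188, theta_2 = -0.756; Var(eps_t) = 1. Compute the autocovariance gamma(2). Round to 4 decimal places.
\gamma(2) = -0.5273

Multiply the model equation by X_{t-k} and take expectations. With theta_0 = psi_0 = 1 and psi_j the MA(infinity) weights, this gives
  gamma(k) - sum_i phi_i gamma(k-i) = c_k,
  c_k = sigma^2 * sum_{j=k..q} theta_j psi_{j-k}   (c_k = 0 for k > q),
using gamma(-m) = gamma(m).
psi-weights needed (psi_j = theta_j + sum_i phi_i psi_{j-i}):
  psi_1 = theta_1 + phi_1 = -0.188 + (-0.471) = -0.659
  psi_2 = theta_2 + phi_1 psi_1 = -0.756 + (-0.471)(-0.659) = -0.445611
Right-hand sides:
  c_0 = sigma^2 (1 + theta_1 psi_1 + theta_2 psi_2) = 1 * (1 + (-0.188)(-0.659) + (-0.756)(-0.445611)) = 1 * 1.460774 = 1.460774
  c_1 = sigma^2 (theta_1 + theta_2 psi_1) = 1 * (-0.188 + (-0.756)(-0.659)) = 0.310204
  c_2 = sigma^2 theta_2 = 1 * (-0.756) = -0.756
Equations for k = 0 and k = 1 (AR order 1):
  gamma(0) = phi_1 gamma(1) + c_0
  gamma(1) = phi_1 gamma(0) + c_1
Substituting the second into the first: gamma(0) (1 - phi_1^2) = c_0 + phi_1 c_1, so
  gamma(0) = (c_0 + phi_1 c_1) / (1 - phi_1^2) = (1.460774 + (-0.471)(0.310204)) / (1 - (-0.471)^2) = 1.314668 / 0.778159 = 1.689459.
  gamma(1) = phi_1 gamma(0) + c_1 = (-0.471)(1.689459) + (0.310204) = -0.485531.
For k = 2: gamma(2) = phi_1 gamma(1) + c_2
  = (-0.471)(-0.485531) + (-0.756) = -0.527315.
Therefore gamma(2) = -0.5273 (to 4 decimal places).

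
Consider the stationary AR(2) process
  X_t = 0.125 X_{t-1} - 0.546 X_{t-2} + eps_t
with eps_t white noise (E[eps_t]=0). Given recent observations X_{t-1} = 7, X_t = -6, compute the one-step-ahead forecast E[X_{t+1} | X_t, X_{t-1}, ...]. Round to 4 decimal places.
E[X_{t+1} \mid \mathcal F_t] = -4.5720

For an AR(p) model X_t = c + sum_i phi_i X_{t-i} + eps_t, the
one-step-ahead conditional mean is
  E[X_{t+1} | X_t, ...] = c + sum_i phi_i X_{t+1-i}.
Substitute known values:
  E[X_{t+1} | ...] = (0.125) * (-6) + (-0.546) * (7)
                   = -4.5720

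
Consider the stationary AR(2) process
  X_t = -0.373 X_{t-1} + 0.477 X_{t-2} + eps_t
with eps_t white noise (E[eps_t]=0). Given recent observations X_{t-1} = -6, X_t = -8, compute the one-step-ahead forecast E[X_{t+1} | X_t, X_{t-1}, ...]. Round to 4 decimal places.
E[X_{t+1} \mid \mathcal F_t] = 0.1220

For an AR(p) model X_t = c + sum_i phi_i X_{t-i} + eps_t, the
one-step-ahead conditional mean is
  E[X_{t+1} | X_t, ...] = c + sum_i phi_i X_{t+1-i}.
Substitute known values:
  E[X_{t+1} | ...] = (-0.373) * (-8) + (0.477) * (-6)
                   = 0.1220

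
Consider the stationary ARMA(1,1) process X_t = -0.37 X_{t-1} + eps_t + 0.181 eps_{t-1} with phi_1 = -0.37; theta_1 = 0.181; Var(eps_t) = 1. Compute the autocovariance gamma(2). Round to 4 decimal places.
\gamma(2) = 0.0756

Multiply the model equation by X_{t-k} and take expectations. With theta_0 = psi_0 = 1 and psi_j the MA(infinity) weights, this gives
  gamma(k) - sum_i phi_i gamma(k-i) = c_k,
  c_k = sigma^2 * sum_{j=k..q} theta_j psi_{j-k}   (c_k = 0 for k > q),
using gamma(-m) = gamma(m).
psi-weights needed (psi_j = theta_j + sum_i phi_i psi_{j-i}):
  psi_1 = theta_1 + phi_1 = 0.181 + (-0.37) = -0.189
Right-hand sides:
  c_0 = sigma^2 (1 + theta_1 psi_1) = 1 * (1 + (0.181)(-0.189)) = 1 * 0.965791 = 0.965791
  c_1 = sigma^2 theta_1 = 1 * (0.181) = 0.181
  c_2 = 0
Equations for k = 0 and k = 1 (AR order 1):
  gamma(0) = phi_1 gamma(1) + c_0
  gamma(1) = phi_1 gamma(0) + c_1
Substituting the second into the first: gamma(0) (1 - phi_1^2) = c_0 + phi_1 c_1, so
  gamma(0) = (c_0 + phi_1 c_1) / (1 - phi_1^2) = (0.965791 + (-0.37)(0.181)) / (1 - (-0.37)^2) = 0.898821 / 0.8631 = 1.041387.
  gamma(1) = phi_1 gamma(0) + c_1 = (-0.37)(1.041387) + (0.181) = -0.204313.
For k = 2 (> q): gamma(2) = phi_1 gamma(1) = (-0.37)(-0.204313) = 0.075596.
Therefore gamma(2) = 0.0756 (to 4 decimal places).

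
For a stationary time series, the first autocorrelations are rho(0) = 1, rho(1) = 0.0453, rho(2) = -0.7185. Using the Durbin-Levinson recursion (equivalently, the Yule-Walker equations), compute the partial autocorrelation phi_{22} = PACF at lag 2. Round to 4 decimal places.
\phi_{22} = -0.7220

The PACF at lag k is phi_{kk}, the last component of the solution
to the Yule-Walker system G_k phi = r_k where
  (G_k)_{ij} = rho(|i - j|), (r_k)_i = rho(i), i,j = 1..k.
Equivalently, Durbin-Levinson gives phi_{kk} iteratively:
  phi_{11} = rho(1)
  phi_{kk} = [rho(k) - sum_{j=1..k-1} phi_{k-1,j} rho(k-j)]
            / [1 - sum_{j=1..k-1} phi_{k-1,j} rho(j)],
  phi_{k,j} = phi_{k-1,j} - phi_{kk} phi_{k-1,k-j},  j = 1..k-1.
Step k = 1:
  phi_11 = rho(1) = 0.0453.
Step k = 2:
  phi_22 = [rho(2) - phi_11 rho(1)] / [1 - phi_11 rho(1)] = [-0.7185 - (0.0453)(0.0453)] / [1 - (0.0453)(0.0453)]
         = -0.72055209 / 0.99794791 = -0.722.
Therefore phi_{22} = -0.7220.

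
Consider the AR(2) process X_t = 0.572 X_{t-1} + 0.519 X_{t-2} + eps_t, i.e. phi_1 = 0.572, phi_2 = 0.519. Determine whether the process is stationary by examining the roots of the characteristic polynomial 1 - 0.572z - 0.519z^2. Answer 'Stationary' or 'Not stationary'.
\text{Not stationary}

The AR(p) characteristic polynomial is P(z) = 1 - 0.572z - 0.519z^2.
Stationarity requires all roots to lie outside the unit circle, i.e. |z| > 1 for every root.
Set 1 + (-0.572) z + (-0.519) z^2 = 0, i.e. a z^2 + b z + c = 0 with a = -0.519, b = -0.572, c = 1.
Discriminant D = b^2 - 4ac = (-0.572)^2 - 4*(-0.519)*1 = 0.327184 - (-2.076) = 2.403184.
D >= 0, so the roots are real: z = (-b +/- sqrt(D)) / (2a) = (0.572 +/- 1.550221) / (-1.038).
  z_1 = (0.572 + 1.550221) / (-1.038) = -2.0445,   |z_1| = 2.0445.
  z_2 = (0.572 - 1.550221) / (-1.038) = 0.9424,   |z_2| = 0.9424.
Moduli of all roots: 2.0445, 0.9424.
All moduli strictly greater than 1? No.
Verdict: Not stationary.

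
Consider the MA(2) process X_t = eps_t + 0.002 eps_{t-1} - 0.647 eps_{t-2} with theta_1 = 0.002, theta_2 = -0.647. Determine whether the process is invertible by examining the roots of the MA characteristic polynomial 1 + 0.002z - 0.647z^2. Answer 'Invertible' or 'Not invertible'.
\text{Invertible}

The MA(q) characteristic polynomial is P(z) = 1 + 0.002z - 0.647z^2.
Invertibility requires all roots to lie outside the unit circle, i.e. |z| > 1 for every root.
Set 1 + (0.002) z + (-0.647) z^2 = 0, i.e. a z^2 + b z + c = 0 with a = -0.647, b = 0.002, c = 1.
Discriminant D = b^2 - 4ac = (0.002)^2 - 4*(-0.647)*1 = 0.000004 - (-2.588) = 2.588004.
D >= 0, so the roots are real: z = (-b +/- sqrt(D)) / (2a) = (-0.002 +/- 1.608727) / (-1.294).
  z_1 = (-0.002 + 1.608727) / (-1.294) = -1.2417,   |z_1| = 1.2417.
  z_2 = (-0.002 - 1.608727) / (-1.294) = 1.2448,   |z_2| = 1.2448.
Moduli of all roots: 1.2417, 1.2448.
All moduli strictly greater than 1? Yes.
Verdict: Invertible.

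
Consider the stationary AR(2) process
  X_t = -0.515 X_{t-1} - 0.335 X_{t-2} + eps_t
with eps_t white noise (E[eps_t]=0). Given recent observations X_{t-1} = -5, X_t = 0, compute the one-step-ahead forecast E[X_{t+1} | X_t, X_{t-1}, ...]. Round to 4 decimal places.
E[X_{t+1} \mid \mathcal F_t] = 1.6750

For an AR(p) model X_t = c + sum_i phi_i X_{t-i} + eps_t, the
one-step-ahead conditional mean is
  E[X_{t+1} | X_t, ...] = c + sum_i phi_i X_{t+1-i}.
Substitute known values:
  E[X_{t+1} | ...] = (-0.515) * (0) + (-0.335) * (-5)
                   = 1.6750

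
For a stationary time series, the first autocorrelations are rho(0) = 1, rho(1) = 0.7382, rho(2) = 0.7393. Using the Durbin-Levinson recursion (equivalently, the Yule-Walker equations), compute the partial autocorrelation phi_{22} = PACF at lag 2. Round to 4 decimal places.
\phi_{22} = 0.4271

The PACF at lag k is phi_{kk}, the last component of the solution
to the Yule-Walker system G_k phi = r_k where
  (G_k)_{ij} = rho(|i - j|), (r_k)_i = rho(i), i,j = 1..k.
Equivalently, Durbin-Levinson gives phi_{kk} iteratively:
  phi_{11} = rho(1)
  phi_{kk} = [rho(k) - sum_{j=1..k-1} phi_{k-1,j} rho(k-j)]
            / [1 - sum_{j=1..k-1} phi_{k-1,j} rho(j)],
  phi_{k,j} = phi_{k-1,j} - phi_{kk} phi_{k-1,k-j},  j = 1..k-1.
Step k = 1:
  phi_11 = rho(1) = 0.7382.
Step k = 2:
  phi_22 = [rho(2) - phi_11 rho(1)] / [1 - phi_11 rho(1)] = [0.7393 - (0.7382)(0.7382)] / [1 - (0.7382)(0.7382)]
         = 0.19436076 / 0.45506076 = 0.4271.
Therefore phi_{22} = 0.4271.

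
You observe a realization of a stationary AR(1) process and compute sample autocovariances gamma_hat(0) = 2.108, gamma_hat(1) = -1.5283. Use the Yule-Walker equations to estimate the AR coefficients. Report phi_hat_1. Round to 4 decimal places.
\hat\phi_{1} = -0.7250

The Yule-Walker equations for an AR(p) process read, in matrix form,
  Gamma_p phi = r_p,   with   (Gamma_p)_{ij} = gamma(|i - j|),
                       (r_p)_i = gamma(i),   i,j = 1..p.
Substitute the sample gammas (Toeplitz matrix and right-hand side of size 1):
  Gamma_p = [[2.108]]
  r_p     = [-1.5283]
With p = 1 this is the single equation gamma(0) phi_1 = gamma(1):
  phi_hat_1 = gamma(1) / gamma(0) = -1.5283 / 2.108 = -0.7250.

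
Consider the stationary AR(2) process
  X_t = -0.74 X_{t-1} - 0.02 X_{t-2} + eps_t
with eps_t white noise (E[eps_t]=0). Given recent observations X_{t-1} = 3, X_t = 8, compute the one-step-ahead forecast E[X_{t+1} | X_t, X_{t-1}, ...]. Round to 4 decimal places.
E[X_{t+1} \mid \mathcal F_t] = -5.9800

For an AR(p) model X_t = c + sum_i phi_i X_{t-i} + eps_t, the
one-step-ahead conditional mean is
  E[X_{t+1} | X_t, ...] = c + sum_i phi_i X_{t+1-i}.
Substitute known values:
  E[X_{t+1} | ...] = (-0.74) * (8) + (-0.02) * (3)
                   = -5.9800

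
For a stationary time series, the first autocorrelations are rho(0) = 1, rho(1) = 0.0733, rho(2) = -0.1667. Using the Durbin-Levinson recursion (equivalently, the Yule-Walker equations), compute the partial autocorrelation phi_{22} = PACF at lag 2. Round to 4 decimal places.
\phi_{22} = -0.1730

The PACF at lag k is phi_{kk}, the last component of the solution
to the Yule-Walker system G_k phi = r_k where
  (G_k)_{ij} = rho(|i - j|), (r_k)_i = rho(i), i,j = 1..k.
Equivalently, Durbin-Levinson gives phi_{kk} iteratively:
  phi_{11} = rho(1)
  phi_{kk} = [rho(k) - sum_{j=1..k-1} phi_{k-1,j} rho(k-j)]
            / [1 - sum_{j=1..k-1} phi_{k-1,j} rho(j)],
  phi_{k,j} = phi_{k-1,j} - phi_{kk} phi_{k-1,k-j},  j = 1..k-1.
Step k = 1:
  phi_11 = rho(1) = 0.0733.
Step k = 2:
  phi_22 = [rho(2) - phi_11 rho(1)] / [1 - phi_11 rho(1)] = [-0.1667 - (0.0733)(0.0733)] / [1 - (0.0733)(0.0733)]
         = -0.17207289 / 0.99462711 = -0.173.
Therefore phi_{22} = -0.1730.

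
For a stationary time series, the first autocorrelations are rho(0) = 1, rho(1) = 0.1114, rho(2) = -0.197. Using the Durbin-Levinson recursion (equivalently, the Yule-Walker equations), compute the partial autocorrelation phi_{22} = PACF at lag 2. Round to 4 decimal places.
\phi_{22} = -0.2120

The PACF at lag k is phi_{kk}, the last component of the solution
to the Yule-Walker system G_k phi = r_k where
  (G_k)_{ij} = rho(|i - j|), (r_k)_i = rho(i), i,j = 1..k.
Equivalently, Durbin-Levinson gives phi_{kk} iteratively:
  phi_{11} = rho(1)
  phi_{kk} = [rho(k) - sum_{j=1..k-1} phi_{k-1,j} rho(k-j)]
            / [1 - sum_{j=1..k-1} phi_{k-1,j} rho(j)],
  phi_{k,j} = phi_{k-1,j} - phi_{kk} phi_{k-1,k-j},  j = 1..k-1.
Step k = 1:
  phi_11 = rho(1) = 0.1114.
Step k = 2:
  phi_22 = [rho(2) - phi_11 rho(1)] / [1 - phi_11 rho(1)] = [-0.197 - (0.1114)(0.1114)] / [1 - (0.1114)(0.1114)]
         = -0.20940996 / 0.98759004 = -0.212.
Therefore phi_{22} = -0.2120.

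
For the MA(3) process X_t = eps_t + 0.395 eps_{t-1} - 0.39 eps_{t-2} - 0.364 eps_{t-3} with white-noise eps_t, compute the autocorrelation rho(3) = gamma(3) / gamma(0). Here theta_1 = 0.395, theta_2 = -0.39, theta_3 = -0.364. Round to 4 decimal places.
\rho(3) = -0.2527

For an MA(q) process with theta_0 = 1, the autocovariance is
  gamma(k) = sigma^2 * sum_{i=0..q-k} theta_i * theta_{i+k},
and rho(k) = gamma(k) / gamma(0). Sigma^2 cancels.
  numerator   = (1)*(-0.364) = -0.364.
  denominator = (1)^2 + (0.395)^2 + (-0.39)^2 + (-0.364)^2 = 1.440621.
  rho(3) = -0.364 / 1.440621 = -0.2527.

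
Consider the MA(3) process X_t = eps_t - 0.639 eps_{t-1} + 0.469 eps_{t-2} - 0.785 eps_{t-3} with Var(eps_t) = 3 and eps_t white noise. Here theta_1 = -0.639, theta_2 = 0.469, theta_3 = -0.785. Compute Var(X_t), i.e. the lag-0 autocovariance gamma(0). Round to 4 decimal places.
\gamma(0) = 6.7335

For an MA(q) process X_t = eps_t + sum_i theta_i eps_{t-i} with
Var(eps_t) = sigma^2, the variance is
  gamma(0) = sigma^2 * (1 + sum_i theta_i^2).
  sum_i theta_i^2 = (-0.639)^2 + (0.469)^2 + (-0.785)^2 = 0.408321 + 0.219961 + 0.616225 = 1.244507.
  gamma(0) = 3 * (1 + 1.244507) = 3 * 2.244507 = 6.733521, which rounds to 6.7335.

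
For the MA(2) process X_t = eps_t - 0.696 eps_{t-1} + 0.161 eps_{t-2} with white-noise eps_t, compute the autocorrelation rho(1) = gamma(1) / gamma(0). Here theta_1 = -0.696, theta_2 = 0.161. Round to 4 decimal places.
\rho(1) = -0.5350

For an MA(q) process with theta_0 = 1, the autocovariance is
  gamma(k) = sigma^2 * sum_{i=0..q-k} theta_i * theta_{i+k},
and rho(k) = gamma(k) / gamma(0). Sigma^2 cancels.
  numerator   = (1)*(-0.696) + (-0.696)*(0.161) = -0.808056.
  denominator = (1)^2 + (-0.696)^2 + (0.161)^2 = 1.510337.
  rho(1) = -0.808056 / 1.510337 = -0.5350.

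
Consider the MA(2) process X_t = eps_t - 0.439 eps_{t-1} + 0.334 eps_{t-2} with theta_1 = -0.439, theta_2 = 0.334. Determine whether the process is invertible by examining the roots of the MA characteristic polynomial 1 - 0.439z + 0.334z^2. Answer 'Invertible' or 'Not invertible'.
\text{Invertible}

The MA(q) characteristic polynomial is P(z) = 1 - 0.439z + 0.334z^2.
Invertibility requires all roots to lie outside the unit circle, i.e. |z| > 1 for every root.
Set 1 + (-0.439) z + (0.334) z^2 = 0, i.e. a z^2 + b z + c = 0 with a = 0.334, b = -0.439, c = 1.
Discriminant D = b^2 - 4ac = (-0.439)^2 - 4*(0.334)*1 = 0.192721 - (1.336) = -1.143279.
D < 0, so the roots are the complex-conjugate pair z = (-b +/- i sqrt(-D)) / (2a) = 0.6572 +/- 1.6007i.
For a conjugate pair |z|^2 = z * conj(z) = (product of roots) = c/a = 1/(0.334) = 2.994012, so |z| = sqrt(2.994012) = 1.7303 for both roots.
Moduli of all roots: 1.7303, 1.7303.
All moduli strictly greater than 1? Yes.
Verdict: Invertible.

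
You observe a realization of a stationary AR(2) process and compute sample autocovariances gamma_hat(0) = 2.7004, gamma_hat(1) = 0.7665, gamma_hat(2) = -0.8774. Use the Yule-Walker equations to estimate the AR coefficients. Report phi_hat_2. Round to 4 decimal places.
\hat\phi_{2} = -0.4410

The Yule-Walker equations for an AR(p) process read, in matrix form,
  Gamma_p phi = r_p,   with   (Gamma_p)_{ij} = gamma(|i - j|),
                       (r_p)_i = gamma(i),   i,j = 1..p.
Substitute the sample gammas (Toeplitz matrix and right-hand side of size 2):
  Gamma_p = [[2.7004, 0.7665], [0.7665, 2.7004]]
  r_p     = [0.7665, -0.8774]
Written out:
  2.7004 phi_1 + 0.7665 phi_2 = 0.7665
  0.7665 phi_1 + 2.7004 phi_2 = -0.8774
Solve by Cramer's rule:
  det = gamma(0)^2 - gamma(1)^2 = (2.7004)^2 - (0.7665)^2 = 7.29216016 - 0.58752225 = 6.70463791
  phi_hat_1 = [gamma(1) gamma(0) - gamma(1) gamma(2)] / det = [(0.7665)(2.7004) - (0.7665)(-0.8774)] / 6.70463791 = 2.7423837 / 6.70463791 = 0.409
  phi_hat_2 = [gamma(0) gamma(2) - gamma(1)^2] / det = [(2.7004)(-0.8774) - (0.7665)^2] / 6.70463791 = -2.95685321 / 6.70463791 = -0.441
So phi_hat = [0.4090, -0.4410].
Therefore phi_hat_2 = -0.4410.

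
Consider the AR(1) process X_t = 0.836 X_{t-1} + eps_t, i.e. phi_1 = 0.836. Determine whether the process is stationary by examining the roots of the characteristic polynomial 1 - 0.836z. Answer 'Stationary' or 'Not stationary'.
\text{Stationary}

The AR(p) characteristic polynomial is P(z) = 1 - 0.836z.
Stationarity requires all roots to lie outside the unit circle, i.e. |z| > 1 for every root.
This is linear in z: 1 + (-0.836) z = 0  =>  z = -1/(-0.836) = 1.196172,  |z| = 1.196172.
Moduli of all roots: 1.1962.
All moduli strictly greater than 1? Yes.
Verdict: Stationary.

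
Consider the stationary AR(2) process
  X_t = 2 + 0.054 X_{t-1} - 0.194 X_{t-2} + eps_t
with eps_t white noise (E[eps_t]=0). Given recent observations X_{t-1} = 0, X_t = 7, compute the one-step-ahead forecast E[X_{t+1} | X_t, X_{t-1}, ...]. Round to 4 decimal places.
E[X_{t+1} \mid \mathcal F_t] = 2.3780

For an AR(p) model X_t = c + sum_i phi_i X_{t-i} + eps_t, the
one-step-ahead conditional mean is
  E[X_{t+1} | X_t, ...] = c + sum_i phi_i X_{t+1-i}.
Substitute known values:
  E[X_{t+1} | ...] = 2 + (0.054) * (7) + (-0.194) * (0)
                   = 2.3780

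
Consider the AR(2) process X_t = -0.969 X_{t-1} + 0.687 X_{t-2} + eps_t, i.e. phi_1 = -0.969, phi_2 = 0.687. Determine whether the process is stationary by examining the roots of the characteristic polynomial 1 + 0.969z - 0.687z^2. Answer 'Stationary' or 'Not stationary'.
\text{Not stationary}

The AR(p) characteristic polynomial is P(z) = 1 + 0.969z - 0.687z^2.
Stationarity requires all roots to lie outside the unit circle, i.e. |z| > 1 for every root.
Set 1 + (0.969) z + (-0.687) z^2 = 0, i.e. a z^2 + b z + c = 0 with a = -0.687, b = 0.969, c = 1.
Discriminant D = b^2 - 4ac = (0.969)^2 - 4*(-0.687)*1 = 0.938961 - (-2.748) = 3.686961.
D >= 0, so the roots are real: z = (-b +/- sqrt(D)) / (2a) = (-0.969 +/- 1.920146) / (-1.374).
  z_1 = (-0.969 + 1.920146) / (-1.374) = -0.6922,   |z_1| = 0.6922.
  z_2 = (-0.969 - 1.920146) / (-1.374) = 2.1027,   |z_2| = 2.1027.
Moduli of all roots: 0.6922, 2.1027.
All moduli strictly greater than 1? No.
Verdict: Not stationary.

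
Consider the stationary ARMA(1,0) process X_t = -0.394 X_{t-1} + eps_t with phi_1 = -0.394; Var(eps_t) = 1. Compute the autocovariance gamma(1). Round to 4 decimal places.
\gamma(1) = -0.4664

Multiply the model equation by X_{t-k} and take expectations. With theta_0 = psi_0 = 1 and psi_j the MA(infinity) weights, this gives
  gamma(k) - sum_i phi_i gamma(k-i) = c_k,
  c_k = sigma^2 * sum_{j=k..q} theta_j psi_{j-k}   (c_k = 0 for k > q),
using gamma(-m) = gamma(m).
Pure AR (q = 0): c_0 = sigma^2 = 1, c_k = 0 for k >= 1.
Equations for k = 0 and k = 1 (AR order 1):
  gamma(0) = phi_1 gamma(1) + c_0
  gamma(1) = phi_1 gamma(0) + c_1
Substituting the second into the first: gamma(0) (1 - phi_1^2) = c_0 + phi_1 c_1, so
  gamma(0) = c_0 / (1 - phi_1^2) = 1 / (1 - (-0.394)^2) = 1 / 0.844764 = 1.183763.
  gamma(1) = phi_1 gamma(0) = (-0.394)(1.183763) = -0.466402.
Therefore gamma(1) = -0.4664 (to 4 decimal places).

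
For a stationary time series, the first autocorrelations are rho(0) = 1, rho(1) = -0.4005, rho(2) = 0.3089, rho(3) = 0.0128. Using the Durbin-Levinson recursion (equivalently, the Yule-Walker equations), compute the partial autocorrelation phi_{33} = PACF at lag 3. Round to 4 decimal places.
\phi_{33} = 0.2280

The PACF at lag k is phi_{kk}, the last component of the solution
to the Yule-Walker system G_k phi = r_k where
  (G_k)_{ij} = rho(|i - j|), (r_k)_i = rho(i), i,j = 1..k.
Equivalently, Durbin-Levinson gives phi_{kk} iteratively:
  phi_{11} = rho(1)
  phi_{kk} = [rho(k) - sum_{j=1..k-1} phi_{k-1,j} rho(k-j)]
            / [1 - sum_{j=1..k-1} phi_{k-1,j} rho(j)],
  phi_{k,j} = phi_{k-1,j} - phi_{kk} phi_{k-1,k-j},  j = 1..k-1.
Step k = 1:
  phi_11 = rho(1) = -0.4005.
Step k = 2:
  phi_22 = [rho(2) - phi_11 rho(1)] / [1 - phi_11 rho(1)] = [0.3089 - (-0.4005)(-0.4005)] / [1 - (-0.4005)(-0.4005)]
         = 0.14849975 / 0.83959975 = 0.17687.
  Update: phi_21 = phi_11 - phi_22 phi_11 = -0.4005 - (0.17687)(-0.4005) = -0.329664.
Step k = 3:
  phi_33 = [rho(3) - phi_21 rho(2) - phi_22 rho(1)] / [1 - phi_21 rho(1) - phi_22 rho(2)]
    numerator   = 0.0128 - (-0.329664)(0.3089) - (0.17687)(-0.4005) = 0.18546943
    denominator = 1 - (-0.329664)(-0.4005) - (0.17687)(0.3089) = 0.81333464
  phi_33 = 0.18546943 / 0.81333464 = 0.228.
Therefore phi_{33} = 0.2280.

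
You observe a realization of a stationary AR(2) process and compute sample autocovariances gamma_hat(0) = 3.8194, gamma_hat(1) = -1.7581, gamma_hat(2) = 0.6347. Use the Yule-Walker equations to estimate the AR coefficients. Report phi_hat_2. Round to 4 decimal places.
\hat\phi_{2} = -0.0580

The Yule-Walker equations for an AR(p) process read, in matrix form,
  Gamma_p phi = r_p,   with   (Gamma_p)_{ij} = gamma(|i - j|),
                       (r_p)_i = gamma(i),   i,j = 1..p.
Substitute the sample gammas (Toeplitz matrix and right-hand side of size 2):
  Gamma_p = [[3.8194, -1.7581], [-1.7581, 3.8194]]
  r_p     = [-1.7581, 0.6347]
Written out:
  3.8194 phi_1 - 1.7581 phi_2 = -1.7581
  -1.7581 phi_1 + 3.8194 phi_2 = 0.6347
Solve by Cramer's rule:
  det = gamma(0)^2 - gamma(1)^2 = (3.8194)^2 - (-1.7581)^2 = 14.58781636 - 3.09091561 = 11.49690075
  phi_hat_1 = [gamma(1) gamma(0) - gamma(1) gamma(2)] / det = [(-1.7581)(3.8194) - (-1.7581)(0.6347)] / 11.49690075 = -5.59902107 / 11.49690075 = -0.487
  phi_hat_2 = [gamma(0) gamma(2) - gamma(1)^2] / det = [(3.8194)(0.6347) - (-1.7581)^2] / 11.49690075 = -0.66674243 / 11.49690075 = -0.058
So phi_hat = [-0.4870, -0.0580].
Therefore phi_hat_2 = -0.0580.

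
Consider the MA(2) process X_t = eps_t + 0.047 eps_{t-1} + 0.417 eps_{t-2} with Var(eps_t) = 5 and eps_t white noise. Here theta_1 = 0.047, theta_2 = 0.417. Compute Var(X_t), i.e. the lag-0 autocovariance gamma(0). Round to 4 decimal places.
\gamma(0) = 5.8805

For an MA(q) process X_t = eps_t + sum_i theta_i eps_{t-i} with
Var(eps_t) = sigma^2, the variance is
  gamma(0) = sigma^2 * (1 + sum_i theta_i^2).
  sum_i theta_i^2 = (0.047)^2 + (0.417)^2 = 0.002209 + 0.173889 = 0.176098.
  gamma(0) = 5 * (1 + 0.176098) = 5 * 1.176098 = 5.88049, which rounds to 5.8805.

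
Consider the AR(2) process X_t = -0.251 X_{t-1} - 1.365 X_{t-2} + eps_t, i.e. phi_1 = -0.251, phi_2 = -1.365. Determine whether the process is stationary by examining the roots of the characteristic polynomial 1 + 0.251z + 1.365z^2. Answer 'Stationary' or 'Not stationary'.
\text{Not stationary}

The AR(p) characteristic polynomial is P(z) = 1 + 0.251z + 1.365z^2.
Stationarity requires all roots to lie outside the unit circle, i.e. |z| > 1 for every root.
Set 1 + (0.251) z + (1.365) z^2 = 0, i.e. a z^2 + b z + c = 0 with a = 1.365, b = 0.251, c = 1.
Discriminant D = b^2 - 4ac = (0.251)^2 - 4*(1.365)*1 = 0.063001 - (5.46) = -5.396999.
D < 0, so the roots are the complex-conjugate pair z = (-b +/- i sqrt(-D)) / (2a) = -0.0919 +/- 0.851i.
For a conjugate pair |z|^2 = z * conj(z) = (product of roots) = c/a = 1/(1.365) = 0.732601, so |z| = sqrt(0.732601) = 0.8559 for both roots.
Moduli of all roots: 0.8559, 0.8559.
All moduli strictly greater than 1? No.
Verdict: Not stationary.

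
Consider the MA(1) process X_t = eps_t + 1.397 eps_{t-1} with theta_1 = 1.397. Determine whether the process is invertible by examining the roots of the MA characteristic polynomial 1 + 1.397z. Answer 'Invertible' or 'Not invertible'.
\text{Not invertible}

The MA(q) characteristic polynomial is P(z) = 1 + 1.397z.
Invertibility requires all roots to lie outside the unit circle, i.e. |z| > 1 for every root.
This is linear in z: 1 + (1.397) z = 0  =>  z = -1/(1.397) = -0.71582,  |z| = 0.71582.
Moduli of all roots: 0.7158.
All moduli strictly greater than 1? No.
Verdict: Not invertible.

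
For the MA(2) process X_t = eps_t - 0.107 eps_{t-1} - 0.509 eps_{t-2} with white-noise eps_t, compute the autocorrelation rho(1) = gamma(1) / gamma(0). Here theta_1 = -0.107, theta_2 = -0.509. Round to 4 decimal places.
\rho(1) = -0.0414

For an MA(q) process with theta_0 = 1, the autocovariance is
  gamma(k) = sigma^2 * sum_{i=0..q-k} theta_i * theta_{i+k},
and rho(k) = gamma(k) / gamma(0). Sigma^2 cancels.
  numerator   = (1)*(-0.107) + (-0.107)*(-0.509) = -0.052537.
  denominator = (1)^2 + (-0.107)^2 + (-0.509)^2 = 1.27053.
  rho(1) = -0.052537 / 1.27053 = -0.0414.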